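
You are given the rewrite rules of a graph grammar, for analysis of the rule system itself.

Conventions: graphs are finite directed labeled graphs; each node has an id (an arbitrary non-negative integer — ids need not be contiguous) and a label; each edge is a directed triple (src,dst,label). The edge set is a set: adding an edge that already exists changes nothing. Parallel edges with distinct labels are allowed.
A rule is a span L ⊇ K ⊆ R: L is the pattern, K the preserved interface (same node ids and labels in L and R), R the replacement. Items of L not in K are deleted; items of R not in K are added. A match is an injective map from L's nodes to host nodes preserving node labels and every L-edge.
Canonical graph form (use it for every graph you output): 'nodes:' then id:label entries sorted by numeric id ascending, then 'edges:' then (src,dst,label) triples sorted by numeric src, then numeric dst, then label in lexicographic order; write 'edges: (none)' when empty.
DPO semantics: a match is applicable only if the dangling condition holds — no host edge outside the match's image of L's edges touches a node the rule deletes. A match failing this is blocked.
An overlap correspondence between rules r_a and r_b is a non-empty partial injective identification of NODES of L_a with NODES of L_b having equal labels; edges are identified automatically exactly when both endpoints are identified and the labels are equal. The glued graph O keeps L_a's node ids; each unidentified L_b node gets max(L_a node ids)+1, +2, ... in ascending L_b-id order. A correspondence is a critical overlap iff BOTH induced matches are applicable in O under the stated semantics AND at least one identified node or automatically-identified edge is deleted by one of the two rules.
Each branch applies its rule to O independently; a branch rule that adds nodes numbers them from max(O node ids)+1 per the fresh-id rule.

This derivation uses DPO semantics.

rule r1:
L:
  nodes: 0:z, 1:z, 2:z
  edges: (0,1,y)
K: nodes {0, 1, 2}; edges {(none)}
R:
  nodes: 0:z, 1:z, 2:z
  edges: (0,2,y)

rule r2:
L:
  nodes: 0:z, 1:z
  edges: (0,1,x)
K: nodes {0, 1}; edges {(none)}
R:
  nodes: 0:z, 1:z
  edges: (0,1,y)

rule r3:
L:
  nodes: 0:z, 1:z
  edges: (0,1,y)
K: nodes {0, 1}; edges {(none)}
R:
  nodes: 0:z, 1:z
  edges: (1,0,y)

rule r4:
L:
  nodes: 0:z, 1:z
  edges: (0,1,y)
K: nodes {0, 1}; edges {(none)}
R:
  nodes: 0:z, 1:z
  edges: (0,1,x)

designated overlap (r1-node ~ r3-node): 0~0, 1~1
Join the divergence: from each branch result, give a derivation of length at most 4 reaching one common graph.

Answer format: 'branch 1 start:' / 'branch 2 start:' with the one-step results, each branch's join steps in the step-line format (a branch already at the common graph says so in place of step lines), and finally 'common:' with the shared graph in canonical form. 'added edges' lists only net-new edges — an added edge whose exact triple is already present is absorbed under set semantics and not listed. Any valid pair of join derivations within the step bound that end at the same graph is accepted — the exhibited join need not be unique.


branch 1 start:
nodes: 0:z, 1:z, 2:z
edges: (0,2,y)
branch 2 start:
nodes: 0:z, 1:z, 2:z
edges: (1,0,y)
branch 1 step 1: rule r1; match: 0->0, 1->2, 2->1; deleted nodes (none); deleted edges (0,2,y); added nodes (none); added edges (0,1,y); result: nodes: 0:z, 1:z, 2:z edges: (0,1,y)
branch 2 step 1: rule r3; match: 0->1, 1->0; deleted nodes (none); deleted edges (1,0,y); added nodes (none); added edges (0,1,y); result: nodes: 0:z, 1:z, 2:z edges: (0,1,y)
common:
nodes: 0:z, 1:z, 2:z
edges: (0,1,y)


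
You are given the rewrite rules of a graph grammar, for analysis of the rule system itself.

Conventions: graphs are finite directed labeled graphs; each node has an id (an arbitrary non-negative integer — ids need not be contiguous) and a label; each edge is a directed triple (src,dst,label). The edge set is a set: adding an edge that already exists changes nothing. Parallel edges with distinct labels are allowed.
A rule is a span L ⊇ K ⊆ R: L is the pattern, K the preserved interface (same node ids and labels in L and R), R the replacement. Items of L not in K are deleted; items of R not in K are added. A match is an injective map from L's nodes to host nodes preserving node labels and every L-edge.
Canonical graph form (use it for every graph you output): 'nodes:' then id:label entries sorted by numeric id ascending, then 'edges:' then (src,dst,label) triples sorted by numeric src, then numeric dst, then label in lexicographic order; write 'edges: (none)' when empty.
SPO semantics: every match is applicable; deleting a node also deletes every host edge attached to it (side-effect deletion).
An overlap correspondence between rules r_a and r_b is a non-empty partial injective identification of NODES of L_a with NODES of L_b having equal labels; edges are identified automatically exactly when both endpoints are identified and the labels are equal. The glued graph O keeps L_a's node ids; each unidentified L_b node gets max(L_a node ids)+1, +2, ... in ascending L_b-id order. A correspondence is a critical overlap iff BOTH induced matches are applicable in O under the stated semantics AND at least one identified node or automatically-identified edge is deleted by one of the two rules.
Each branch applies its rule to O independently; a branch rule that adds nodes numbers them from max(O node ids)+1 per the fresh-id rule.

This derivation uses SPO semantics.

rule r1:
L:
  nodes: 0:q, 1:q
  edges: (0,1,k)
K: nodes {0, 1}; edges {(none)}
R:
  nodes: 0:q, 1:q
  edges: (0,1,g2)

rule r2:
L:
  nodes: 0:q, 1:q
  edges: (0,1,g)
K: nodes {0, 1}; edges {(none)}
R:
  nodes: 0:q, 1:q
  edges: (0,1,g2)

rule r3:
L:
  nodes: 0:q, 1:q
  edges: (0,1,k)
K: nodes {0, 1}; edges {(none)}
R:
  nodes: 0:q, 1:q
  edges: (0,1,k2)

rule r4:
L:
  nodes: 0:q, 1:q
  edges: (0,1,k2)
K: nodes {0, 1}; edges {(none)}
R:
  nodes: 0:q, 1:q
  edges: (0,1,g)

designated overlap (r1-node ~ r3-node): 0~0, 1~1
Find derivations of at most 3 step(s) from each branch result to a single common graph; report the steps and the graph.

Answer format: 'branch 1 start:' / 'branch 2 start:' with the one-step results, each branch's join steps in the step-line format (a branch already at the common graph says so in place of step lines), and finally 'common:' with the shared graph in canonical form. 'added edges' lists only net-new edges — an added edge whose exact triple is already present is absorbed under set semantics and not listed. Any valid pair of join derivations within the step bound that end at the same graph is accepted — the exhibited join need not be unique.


branch 1 start:
nodes: 0:q, 1:q
edges: (0,1,g2)
branch 2 start:
nodes: 0:q, 1:q
edges: (0,1,k2)
branch 1: already at the common graph (0 steps)
branch 2 step 1: rule r4; match: 0->0, 1->1; deleted nodes (none); deleted edges (0,1,k2); added nodes (none); added edges (0,1,g); result: nodes: 0:q, 1:q edges: (0,1,g)
branch 2 step 2: rule r2; match: 0->0, 1->1; deleted nodes (none); deleted edges (0,1,g); added nodes (none); added edges (0,1,g2); result: nodes: 0:q, 1:q edges: (0,1,g2)
common:
nodes: 0:q, 1:q
edges: (0,1,g2)


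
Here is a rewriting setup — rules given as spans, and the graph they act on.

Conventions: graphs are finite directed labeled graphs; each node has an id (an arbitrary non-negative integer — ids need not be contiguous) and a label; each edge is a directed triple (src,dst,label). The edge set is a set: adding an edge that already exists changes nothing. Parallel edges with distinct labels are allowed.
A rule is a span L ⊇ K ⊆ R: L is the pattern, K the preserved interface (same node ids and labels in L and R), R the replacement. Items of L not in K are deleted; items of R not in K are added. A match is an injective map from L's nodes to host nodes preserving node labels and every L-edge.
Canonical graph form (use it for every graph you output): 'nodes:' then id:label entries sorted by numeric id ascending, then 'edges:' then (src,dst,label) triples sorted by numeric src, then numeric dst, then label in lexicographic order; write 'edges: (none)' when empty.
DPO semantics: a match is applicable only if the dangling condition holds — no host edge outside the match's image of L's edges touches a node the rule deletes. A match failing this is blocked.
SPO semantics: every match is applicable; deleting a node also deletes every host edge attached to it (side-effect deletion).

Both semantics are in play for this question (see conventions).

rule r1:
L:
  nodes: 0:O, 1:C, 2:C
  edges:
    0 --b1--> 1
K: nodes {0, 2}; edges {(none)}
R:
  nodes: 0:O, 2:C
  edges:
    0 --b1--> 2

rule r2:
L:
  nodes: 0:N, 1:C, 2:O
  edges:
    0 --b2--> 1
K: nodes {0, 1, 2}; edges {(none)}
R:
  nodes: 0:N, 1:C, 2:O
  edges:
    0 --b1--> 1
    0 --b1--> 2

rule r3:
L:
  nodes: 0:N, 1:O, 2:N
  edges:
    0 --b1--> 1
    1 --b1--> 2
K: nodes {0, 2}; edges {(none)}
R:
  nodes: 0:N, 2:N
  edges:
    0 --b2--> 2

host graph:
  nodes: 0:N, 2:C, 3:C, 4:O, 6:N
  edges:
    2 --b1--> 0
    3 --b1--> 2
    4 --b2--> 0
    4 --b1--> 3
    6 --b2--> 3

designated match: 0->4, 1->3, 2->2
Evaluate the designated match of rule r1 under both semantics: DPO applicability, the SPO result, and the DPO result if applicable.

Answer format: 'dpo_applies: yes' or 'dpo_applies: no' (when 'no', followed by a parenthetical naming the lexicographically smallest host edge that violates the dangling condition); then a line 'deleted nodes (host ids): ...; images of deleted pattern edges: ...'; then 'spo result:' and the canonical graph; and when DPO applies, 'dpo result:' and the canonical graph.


dpo_applies: no
(the rule deletes node 3, which keeps host edge (3,2,b1) outside the match image — the dangling condition fails, DPO blocks; SPO proceeds and side-deletes such edges)
deleted nodes (host ids): 3; images of deleted pattern edges: (4,3,b1)
spo result:
nodes: 0:N, 2:C, 4:O, 6:N
edges: (2,0,b1); (4,0,b2); (4,2,b1)


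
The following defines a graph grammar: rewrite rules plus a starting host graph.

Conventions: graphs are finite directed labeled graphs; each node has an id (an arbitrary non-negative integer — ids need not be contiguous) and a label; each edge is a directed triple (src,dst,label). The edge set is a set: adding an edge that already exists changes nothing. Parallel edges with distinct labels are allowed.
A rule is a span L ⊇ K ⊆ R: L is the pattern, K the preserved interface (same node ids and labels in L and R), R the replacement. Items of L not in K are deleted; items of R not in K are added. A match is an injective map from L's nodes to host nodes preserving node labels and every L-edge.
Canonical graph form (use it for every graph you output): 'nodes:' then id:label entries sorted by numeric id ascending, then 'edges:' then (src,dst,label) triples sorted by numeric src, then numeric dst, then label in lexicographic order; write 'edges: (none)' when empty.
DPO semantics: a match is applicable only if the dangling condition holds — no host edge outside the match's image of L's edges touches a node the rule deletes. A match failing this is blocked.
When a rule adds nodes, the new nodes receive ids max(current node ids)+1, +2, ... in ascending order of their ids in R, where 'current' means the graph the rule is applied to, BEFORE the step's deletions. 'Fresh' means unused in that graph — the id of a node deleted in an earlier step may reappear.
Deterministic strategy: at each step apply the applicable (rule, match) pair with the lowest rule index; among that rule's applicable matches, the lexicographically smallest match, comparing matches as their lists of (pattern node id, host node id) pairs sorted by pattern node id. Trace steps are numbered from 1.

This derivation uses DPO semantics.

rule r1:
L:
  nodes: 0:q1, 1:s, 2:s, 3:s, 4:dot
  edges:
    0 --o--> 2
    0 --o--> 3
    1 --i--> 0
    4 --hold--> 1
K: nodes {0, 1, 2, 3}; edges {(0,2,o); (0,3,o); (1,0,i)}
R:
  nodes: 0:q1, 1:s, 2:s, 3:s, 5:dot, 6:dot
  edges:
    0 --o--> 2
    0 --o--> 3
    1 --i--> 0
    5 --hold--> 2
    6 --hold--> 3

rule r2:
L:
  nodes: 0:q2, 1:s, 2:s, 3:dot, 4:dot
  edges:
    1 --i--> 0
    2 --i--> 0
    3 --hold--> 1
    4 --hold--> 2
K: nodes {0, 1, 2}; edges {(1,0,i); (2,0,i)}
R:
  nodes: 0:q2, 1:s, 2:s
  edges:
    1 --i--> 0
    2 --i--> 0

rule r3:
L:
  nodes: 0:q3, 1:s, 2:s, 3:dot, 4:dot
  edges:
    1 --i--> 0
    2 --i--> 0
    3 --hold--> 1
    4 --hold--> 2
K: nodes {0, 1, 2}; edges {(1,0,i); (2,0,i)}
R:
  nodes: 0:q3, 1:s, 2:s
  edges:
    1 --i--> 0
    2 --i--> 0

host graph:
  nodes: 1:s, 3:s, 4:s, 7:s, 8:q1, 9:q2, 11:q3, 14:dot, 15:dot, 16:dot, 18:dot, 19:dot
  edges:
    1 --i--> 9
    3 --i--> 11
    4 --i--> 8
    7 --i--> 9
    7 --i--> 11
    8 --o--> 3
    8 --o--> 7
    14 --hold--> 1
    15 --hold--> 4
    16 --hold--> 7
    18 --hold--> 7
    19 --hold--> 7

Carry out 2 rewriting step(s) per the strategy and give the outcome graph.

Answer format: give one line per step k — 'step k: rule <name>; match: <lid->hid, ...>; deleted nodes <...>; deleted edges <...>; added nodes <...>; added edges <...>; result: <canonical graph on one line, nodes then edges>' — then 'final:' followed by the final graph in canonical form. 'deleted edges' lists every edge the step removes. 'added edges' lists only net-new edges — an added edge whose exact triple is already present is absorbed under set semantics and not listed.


step 1: rule r1; match: 0->8, 1->4, 2->3, 3->7, 4->15; deleted nodes 15; deleted edges (15,4,hold); added nodes 20, 21; added edges (20,3,hold); (21,7,hold); result: nodes: 1:s, 3:s, 4:s, 7:s, 8:q1, 9:q2, 11:q3, 14:dot, 16:dot, 18:dot, 19:dot, 20:dot, 21:dot edges: (1,9,i); (3,11,i); (4,8,i); (7,9,i); (7,11,i); (8,3,o); (8,7,o); (14,1,hold); (16,7,hold); (18,7,hold); (19,7,hold); (20,3,hold); (21,7,hold)
step 2: rule r2; match: 0->9, 1->1, 2->7, 3->14, 4->16; deleted nodes 14, 16; deleted edges (14,1,hold); (16,7,hold); added nodes (none); added edges (none); result: nodes: 1:s, 3:s, 4:s, 7:s, 8:q1, 9:q2, 11:q3, 18:dot, 19:dot, 20:dot, 21:dot edges: (1,9,i); (3,11,i); (4,8,i); (7,9,i); (7,11,i); (8,3,o); (8,7,o); (18,7,hold); (19,7,hold); (20,3,hold); (21,7,hold)
final:
nodes: 1:s, 3:s, 4:s, 7:s, 8:q1, 9:q2, 11:q3, 18:dot, 19:dot, 20:dot, 21:dot
edges: (1,9,i); (3,11,i); (4,8,i); (7,9,i); (7,11,i); (8,3,o); (8,7,o); (18,7,hold); (19,7,hold); (20,3,hold); (21,7,hold)


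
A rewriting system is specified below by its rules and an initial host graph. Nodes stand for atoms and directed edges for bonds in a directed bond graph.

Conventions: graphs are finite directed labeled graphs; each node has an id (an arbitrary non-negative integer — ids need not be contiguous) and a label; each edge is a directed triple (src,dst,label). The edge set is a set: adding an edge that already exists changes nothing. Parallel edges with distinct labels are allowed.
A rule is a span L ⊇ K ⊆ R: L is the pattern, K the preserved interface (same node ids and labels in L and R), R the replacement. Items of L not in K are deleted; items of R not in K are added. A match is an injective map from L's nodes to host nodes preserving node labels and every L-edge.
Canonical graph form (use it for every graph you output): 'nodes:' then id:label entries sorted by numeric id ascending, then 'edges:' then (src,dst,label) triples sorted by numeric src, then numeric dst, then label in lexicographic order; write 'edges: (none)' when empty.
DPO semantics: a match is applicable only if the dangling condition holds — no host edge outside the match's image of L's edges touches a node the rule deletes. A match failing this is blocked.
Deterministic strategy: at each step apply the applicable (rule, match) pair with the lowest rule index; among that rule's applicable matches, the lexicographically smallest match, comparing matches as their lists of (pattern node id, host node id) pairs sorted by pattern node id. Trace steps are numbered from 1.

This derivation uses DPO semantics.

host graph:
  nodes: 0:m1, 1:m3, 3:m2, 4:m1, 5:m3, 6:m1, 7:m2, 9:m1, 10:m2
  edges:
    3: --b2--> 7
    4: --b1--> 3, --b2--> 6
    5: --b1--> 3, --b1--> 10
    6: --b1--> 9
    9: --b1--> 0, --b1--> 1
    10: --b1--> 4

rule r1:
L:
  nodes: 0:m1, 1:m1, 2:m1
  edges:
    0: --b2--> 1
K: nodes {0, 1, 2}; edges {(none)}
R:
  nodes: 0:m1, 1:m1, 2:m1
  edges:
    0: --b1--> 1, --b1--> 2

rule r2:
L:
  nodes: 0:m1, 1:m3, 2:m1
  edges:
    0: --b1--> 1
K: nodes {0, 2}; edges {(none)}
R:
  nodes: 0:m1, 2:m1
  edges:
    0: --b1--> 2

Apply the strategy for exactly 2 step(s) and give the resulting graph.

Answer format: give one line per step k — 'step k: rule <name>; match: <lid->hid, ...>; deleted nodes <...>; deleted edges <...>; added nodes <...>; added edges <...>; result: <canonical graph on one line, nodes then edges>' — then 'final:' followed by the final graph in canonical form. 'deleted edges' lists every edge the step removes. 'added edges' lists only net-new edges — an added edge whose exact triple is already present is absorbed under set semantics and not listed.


step 1: rule r1; match: 0->4, 1->6, 2->0; deleted nodes (none); deleted edges (4,6,b2); added nodes (none); added edges (4,0,b1); (4,6,b1); result: nodes: 0:m1, 1:m3, 3:m2, 4:m1, 5:m3, 6:m1, 7:m2, 9:m1, 10:m2 edges: (3,7,b2); (4,0,b1); (4,3,b1); (4,6,b1); (5,3,b1); (5,10,b1); (6,9,b1); (9,0,b1); (9,1,b1); (10,4,b1)
step 2: rule r2; match: 0->9, 1->1, 2->0; deleted nodes 1; deleted edges (9,1,b1); added nodes (none); added edges (none); result: nodes: 0:m1, 3:m2, 4:m1, 5:m3, 6:m1, 7:m2, 9:m1, 10:m2 edges: (3,7,b2); (4,0,b1); (4,3,b1); (4,6,b1); (5,3,b1); (5,10,b1); (6,9,b1); (9,0,b1); (10,4,b1)
final:
nodes: 0:m1, 3:m2, 4:m1, 5:m3, 6:m1, 7:m2, 9:m1, 10:m2
edges: (3,7,b2); (4,0,b1); (4,3,b1); (4,6,b1); (5,3,b1); (5,10,b1); (6,9,b1); (9,0,b1); (10,4,b1)


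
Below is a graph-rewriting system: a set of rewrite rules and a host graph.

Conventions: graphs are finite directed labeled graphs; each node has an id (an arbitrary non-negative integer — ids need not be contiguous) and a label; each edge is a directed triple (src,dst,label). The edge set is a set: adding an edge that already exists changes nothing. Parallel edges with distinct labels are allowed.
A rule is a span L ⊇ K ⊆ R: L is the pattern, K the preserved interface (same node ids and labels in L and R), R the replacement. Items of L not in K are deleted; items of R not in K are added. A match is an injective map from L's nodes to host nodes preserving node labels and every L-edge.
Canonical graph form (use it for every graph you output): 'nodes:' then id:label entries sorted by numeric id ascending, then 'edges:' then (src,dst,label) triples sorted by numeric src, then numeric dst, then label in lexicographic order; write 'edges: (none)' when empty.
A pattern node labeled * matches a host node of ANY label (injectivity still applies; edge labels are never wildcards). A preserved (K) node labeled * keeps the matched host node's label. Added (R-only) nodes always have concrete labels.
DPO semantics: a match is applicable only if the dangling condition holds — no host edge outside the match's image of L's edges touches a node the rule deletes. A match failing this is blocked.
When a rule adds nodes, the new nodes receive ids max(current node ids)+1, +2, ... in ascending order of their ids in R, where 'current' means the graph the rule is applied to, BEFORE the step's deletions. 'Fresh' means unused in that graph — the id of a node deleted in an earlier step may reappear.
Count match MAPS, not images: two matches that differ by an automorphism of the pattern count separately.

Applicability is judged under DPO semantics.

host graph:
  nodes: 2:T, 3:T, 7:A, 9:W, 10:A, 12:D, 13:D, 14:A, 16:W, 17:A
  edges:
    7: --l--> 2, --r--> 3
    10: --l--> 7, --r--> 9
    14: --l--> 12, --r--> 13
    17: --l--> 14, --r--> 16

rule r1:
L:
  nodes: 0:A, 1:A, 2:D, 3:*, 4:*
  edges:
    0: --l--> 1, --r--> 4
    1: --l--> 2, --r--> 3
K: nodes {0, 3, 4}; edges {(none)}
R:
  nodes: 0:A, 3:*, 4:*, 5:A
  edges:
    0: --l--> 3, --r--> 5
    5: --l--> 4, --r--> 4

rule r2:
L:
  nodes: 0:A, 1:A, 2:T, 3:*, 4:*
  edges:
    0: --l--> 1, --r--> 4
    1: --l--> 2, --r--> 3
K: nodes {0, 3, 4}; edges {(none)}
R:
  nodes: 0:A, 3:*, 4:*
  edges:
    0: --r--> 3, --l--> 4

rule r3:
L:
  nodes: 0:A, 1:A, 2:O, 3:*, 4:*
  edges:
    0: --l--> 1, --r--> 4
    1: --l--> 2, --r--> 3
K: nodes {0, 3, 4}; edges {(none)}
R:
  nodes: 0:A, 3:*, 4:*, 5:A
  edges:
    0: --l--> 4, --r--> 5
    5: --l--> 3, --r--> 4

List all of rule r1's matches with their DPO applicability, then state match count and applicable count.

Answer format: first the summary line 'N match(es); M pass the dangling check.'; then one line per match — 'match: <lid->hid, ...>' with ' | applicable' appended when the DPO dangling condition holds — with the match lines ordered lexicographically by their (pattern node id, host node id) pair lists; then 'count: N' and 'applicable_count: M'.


1 match(es); 1 pass the dangling check.
match: 0->17, 1->14, 2->12, 3->13, 4->16 | applicable
count: 1
applicable_count: 1


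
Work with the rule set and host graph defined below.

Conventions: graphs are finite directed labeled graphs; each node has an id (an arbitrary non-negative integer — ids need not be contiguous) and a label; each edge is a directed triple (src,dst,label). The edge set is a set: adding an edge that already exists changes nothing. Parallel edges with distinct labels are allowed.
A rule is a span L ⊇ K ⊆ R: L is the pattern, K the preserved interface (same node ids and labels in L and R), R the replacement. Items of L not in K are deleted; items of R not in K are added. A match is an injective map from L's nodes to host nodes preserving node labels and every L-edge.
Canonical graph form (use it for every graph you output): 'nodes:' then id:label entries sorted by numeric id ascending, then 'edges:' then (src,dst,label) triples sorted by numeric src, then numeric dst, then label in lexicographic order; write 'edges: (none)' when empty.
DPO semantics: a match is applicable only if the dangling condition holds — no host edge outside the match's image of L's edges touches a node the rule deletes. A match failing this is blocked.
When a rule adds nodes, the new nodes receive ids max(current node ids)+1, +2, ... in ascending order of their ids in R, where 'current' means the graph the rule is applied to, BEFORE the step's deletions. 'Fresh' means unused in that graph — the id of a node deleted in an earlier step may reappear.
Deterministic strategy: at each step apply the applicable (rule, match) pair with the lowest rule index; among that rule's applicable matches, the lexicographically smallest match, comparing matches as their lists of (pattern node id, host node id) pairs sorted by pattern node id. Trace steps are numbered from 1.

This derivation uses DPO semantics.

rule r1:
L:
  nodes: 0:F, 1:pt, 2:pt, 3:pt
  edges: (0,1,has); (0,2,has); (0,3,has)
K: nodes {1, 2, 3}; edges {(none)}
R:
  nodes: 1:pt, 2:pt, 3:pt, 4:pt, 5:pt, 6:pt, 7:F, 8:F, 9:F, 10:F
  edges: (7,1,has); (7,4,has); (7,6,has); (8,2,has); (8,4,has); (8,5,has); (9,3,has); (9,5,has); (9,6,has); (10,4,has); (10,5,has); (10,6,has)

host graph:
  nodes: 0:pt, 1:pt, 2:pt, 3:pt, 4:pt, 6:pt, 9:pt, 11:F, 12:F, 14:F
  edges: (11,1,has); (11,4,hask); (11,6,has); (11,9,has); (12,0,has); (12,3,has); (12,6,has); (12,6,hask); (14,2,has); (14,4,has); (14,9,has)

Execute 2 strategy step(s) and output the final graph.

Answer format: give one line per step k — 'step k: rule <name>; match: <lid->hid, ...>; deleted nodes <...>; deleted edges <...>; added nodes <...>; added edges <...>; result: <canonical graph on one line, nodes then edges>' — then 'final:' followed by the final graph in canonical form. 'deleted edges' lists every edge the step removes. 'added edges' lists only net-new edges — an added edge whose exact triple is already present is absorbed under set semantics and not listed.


step 1: rule r1; match: 0->14, 1->2, 2->4, 3->9; deleted nodes 14; deleted edges (14,2,has); (14,4,has); (14,9,has); added nodes 15, 16, 17, 18, 19, 20, 21; added edges (18,2,has); (18,15,has); (18,17,has); (19,4,has); (19,15,has); (19,16,has); (20,9,has); (20,16,has); (20,17,has); (21,15,has); (21,16,has); (21,17,has); result: nodes: 0:pt, 1:pt, 2:pt, 3:pt, 4:pt, 6:pt, 9:pt, 11:F, 12:F, 15:pt, 16:pt, 17:pt, 18:F, 19:F, 20:F, 21:F edges: (11,1,has); (11,4,hask); (11,6,has); (11,9,has); (12,0,has); (12,3,has); (12,6,has); (12,6,hask); (18,2,has); (18,15,has); (18,17,has); (19,4,has); (19,15,has); (19,16,has); (20,9,has); (20,16,has); (20,17,has); (21,15,has); (21,16,has); (21,17,has)
step 2: rule r1; match: 0->18, 1->2, 2->15, 3->17; deleted nodes 18; deleted edges (18,2,has); (18,15,has); (18,17,has); added nodes 22, 23, 24, 25, 26, 27, 28; added edges (25,2,has); (25,22,has); (25,24,has); (26,15,has); (26,22,has); (26,23,has); (27,17,has); (27,23,has); (27,24,has); (28,22,has); (28,23,has); (28,24,has); result: nodes: 0:pt, 1:pt, 2:pt, 3:pt, 4:pt, 6:pt, 9:pt, 11:F, 12:F, 15:pt, 16:pt, 17:pt, 19:F, 20:F, 21:F, 22:pt, 23:pt, 24:pt, 25:F, 26:F, 27:F, 28:F edges: (11,1,has); (11,4,hask); (11,6,has); (11,9,has); (12,0,has); (12,3,has); (12,6,has); (12,6,hask); (19,4,has); (19,15,has); (19,16,has); (20,9,has); (20,16,has); (20,17,has); (21,15,has); (21,16,has); (21,17,has); (25,2,has); (25,22,has); (25,24,has); (26,15,has); (26,22,has); (26,23,has); (27,17,has); (27,23,has); (27,24,has); (28,22,has); (28,23,has); (28,24,has)
final:
nodes: 0:pt, 1:pt, 2:pt, 3:pt, 4:pt, 6:pt, 9:pt, 11:F, 12:F, 15:pt, 16:pt, 17:pt, 19:F, 20:F, 21:F, 22:pt, 23:pt, 24:pt, 25:F, 26:F, 27:F, 28:F
edges: (11,1,has); (11,4,hask); (11,6,has); (11,9,has); (12,0,has); (12,3,has); (12,6,has); (12,6,hask); (19,4,has); (19,15,has); (19,16,has); (20,9,has); (20,16,has); (20,17,has); (21,15,has); (21,16,has); (21,17,has); (25,2,has); (25,22,has); (25,24,has); (26,15,has); (26,22,has); (26,23,has); (27,17,has); (27,23,has); (27,24,has); (28,22,has); (28,23,has); (28,24,has)


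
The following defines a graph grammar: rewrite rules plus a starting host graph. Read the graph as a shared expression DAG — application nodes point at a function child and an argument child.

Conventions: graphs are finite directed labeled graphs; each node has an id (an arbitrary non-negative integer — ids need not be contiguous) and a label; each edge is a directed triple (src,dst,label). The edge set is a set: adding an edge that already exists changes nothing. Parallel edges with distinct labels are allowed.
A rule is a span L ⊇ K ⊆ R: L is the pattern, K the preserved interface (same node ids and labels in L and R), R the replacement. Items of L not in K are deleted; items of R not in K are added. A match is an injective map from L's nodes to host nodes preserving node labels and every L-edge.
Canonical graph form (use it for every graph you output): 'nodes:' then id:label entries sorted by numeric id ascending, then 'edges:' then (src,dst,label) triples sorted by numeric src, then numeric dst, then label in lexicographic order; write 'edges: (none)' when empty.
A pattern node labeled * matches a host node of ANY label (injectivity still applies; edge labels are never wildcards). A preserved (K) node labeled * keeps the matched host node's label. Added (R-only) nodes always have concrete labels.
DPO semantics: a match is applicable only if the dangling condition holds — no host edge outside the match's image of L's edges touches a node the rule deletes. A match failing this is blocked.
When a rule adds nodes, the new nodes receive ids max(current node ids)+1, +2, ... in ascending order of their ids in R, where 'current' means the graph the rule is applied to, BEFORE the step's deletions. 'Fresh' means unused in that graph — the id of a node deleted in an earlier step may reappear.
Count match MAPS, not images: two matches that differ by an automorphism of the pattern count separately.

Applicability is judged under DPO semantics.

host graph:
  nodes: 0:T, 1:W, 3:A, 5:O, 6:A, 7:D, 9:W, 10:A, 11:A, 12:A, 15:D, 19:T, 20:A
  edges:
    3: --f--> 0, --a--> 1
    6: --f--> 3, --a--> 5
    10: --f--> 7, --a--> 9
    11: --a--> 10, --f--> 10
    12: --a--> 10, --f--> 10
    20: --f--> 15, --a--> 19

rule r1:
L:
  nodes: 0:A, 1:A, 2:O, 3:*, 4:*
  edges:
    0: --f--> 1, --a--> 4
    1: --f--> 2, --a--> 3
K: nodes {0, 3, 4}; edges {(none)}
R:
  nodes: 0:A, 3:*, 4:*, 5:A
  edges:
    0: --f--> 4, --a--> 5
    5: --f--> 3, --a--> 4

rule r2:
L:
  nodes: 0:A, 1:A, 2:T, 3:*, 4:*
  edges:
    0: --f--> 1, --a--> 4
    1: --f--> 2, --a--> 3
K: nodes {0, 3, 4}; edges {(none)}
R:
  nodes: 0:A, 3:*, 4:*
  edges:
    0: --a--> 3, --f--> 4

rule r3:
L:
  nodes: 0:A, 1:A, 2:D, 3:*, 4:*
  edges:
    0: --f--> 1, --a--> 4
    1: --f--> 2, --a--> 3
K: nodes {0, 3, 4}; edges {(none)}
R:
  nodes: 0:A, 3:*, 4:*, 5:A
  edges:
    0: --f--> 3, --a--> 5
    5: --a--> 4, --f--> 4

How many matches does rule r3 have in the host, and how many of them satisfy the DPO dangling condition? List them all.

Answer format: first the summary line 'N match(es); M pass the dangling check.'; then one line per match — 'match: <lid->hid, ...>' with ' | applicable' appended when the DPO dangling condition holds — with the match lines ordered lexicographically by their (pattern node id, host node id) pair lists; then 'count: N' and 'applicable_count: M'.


0 match(es); 0 pass the dangling check.
count: 0
applicable_count: 0


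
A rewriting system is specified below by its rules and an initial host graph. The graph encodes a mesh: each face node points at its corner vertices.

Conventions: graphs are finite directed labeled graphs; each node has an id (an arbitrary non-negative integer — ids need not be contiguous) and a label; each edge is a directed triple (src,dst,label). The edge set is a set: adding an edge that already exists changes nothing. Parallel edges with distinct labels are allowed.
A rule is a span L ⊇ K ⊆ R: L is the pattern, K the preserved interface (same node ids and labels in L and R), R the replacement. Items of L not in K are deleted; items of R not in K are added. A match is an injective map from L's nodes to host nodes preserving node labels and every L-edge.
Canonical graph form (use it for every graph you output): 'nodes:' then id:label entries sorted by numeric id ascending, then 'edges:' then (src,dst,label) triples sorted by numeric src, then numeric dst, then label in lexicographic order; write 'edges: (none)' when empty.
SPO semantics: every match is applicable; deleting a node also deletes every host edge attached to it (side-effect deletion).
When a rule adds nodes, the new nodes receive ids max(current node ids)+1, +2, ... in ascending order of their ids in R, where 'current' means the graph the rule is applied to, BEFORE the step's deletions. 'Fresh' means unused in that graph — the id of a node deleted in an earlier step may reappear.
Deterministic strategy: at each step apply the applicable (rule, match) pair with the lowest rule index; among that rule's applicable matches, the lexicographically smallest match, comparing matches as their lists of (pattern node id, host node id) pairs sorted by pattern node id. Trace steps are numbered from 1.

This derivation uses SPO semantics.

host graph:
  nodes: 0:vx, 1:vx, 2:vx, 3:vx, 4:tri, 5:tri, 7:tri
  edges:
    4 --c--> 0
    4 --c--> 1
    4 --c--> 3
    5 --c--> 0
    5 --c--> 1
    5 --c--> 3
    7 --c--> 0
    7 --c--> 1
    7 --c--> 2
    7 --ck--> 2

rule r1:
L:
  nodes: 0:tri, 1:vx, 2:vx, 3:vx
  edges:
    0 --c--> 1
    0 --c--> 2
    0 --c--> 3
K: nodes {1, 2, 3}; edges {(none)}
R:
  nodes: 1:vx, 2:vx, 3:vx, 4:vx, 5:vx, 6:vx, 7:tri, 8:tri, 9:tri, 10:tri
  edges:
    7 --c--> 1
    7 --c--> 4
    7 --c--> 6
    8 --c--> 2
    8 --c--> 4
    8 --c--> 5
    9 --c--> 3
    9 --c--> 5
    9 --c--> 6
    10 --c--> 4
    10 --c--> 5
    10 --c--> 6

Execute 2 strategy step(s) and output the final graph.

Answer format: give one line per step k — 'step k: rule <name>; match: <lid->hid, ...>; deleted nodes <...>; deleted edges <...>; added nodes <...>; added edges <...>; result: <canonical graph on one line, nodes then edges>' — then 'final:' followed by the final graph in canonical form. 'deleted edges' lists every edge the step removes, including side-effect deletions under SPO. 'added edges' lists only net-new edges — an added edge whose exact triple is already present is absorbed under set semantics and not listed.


step 1: rule r1; match: 0->4, 1->0, 2->1, 3->3; deleted nodes 4; deleted edges (4,0,c); (4,1,c); (4,3,c); added nodes 8, 9, 10, 11, 12, 13, 14; added edges (11,0,c); (11,8,c); (11,10,c); (12,1,c); (12,8,c); (12,9,c); (13,3,c); (13,9,c); (13,10,c); (14,8,c); (14,9,c); (14,10,c); result: nodes: 0:vx, 1:vx, 2:vx, 3:vx, 5:tri, 7:tri, 8:vx, 9:vx, 10:vx, 11:tri, 12:tri, 13:tri, 14:tri edges: (5,0,c); (5,1,c); (5,3,c); (7,0,c); (7,1,c); (7,2,c); (7,2,ck); (11,0,c); (11,8,c); (11,10,c); (12,1,c); (12,8,c); (12,9,c); (13,3,c); (13,9,c); (13,10,c); (14,8,c); (14,9,c); (14,10,c)
step 2: rule r1; match: 0->5, 1->0, 2->1, 3->3; deleted nodes 5; deleted edges (5,0,c); (5,1,c); (5,3,c); added nodes 15, 16, 17, 18, 19, 20, 21; added edges (18,0,c); (18,15,c); (18,17,c); (19,1,c); (19,15,c); (19,16,c); (20,3,c); (20,16,c); (20,17,c); (21,15,c); (21,16,c); (21,17,c); result: nodes: 0:vx, 1:vx, 2:vx, 3:vx, 7:tri, 8:vx, 9:vx, 10:vx, 11:tri, 12:tri, 13:tri, 14:tri, 15:vx, 16:vx, 17:vx, 18:tri, 19:tri, 20:tri, 21:tri edges: (7,0,c); (7,1,c); (7,2,c); (7,2,ck); (11,0,c); (11,8,c); (11,10,c); (12,1,c); (12,8,c); (12,9,c); (13,3,c); (13,9,c); (13,10,c); (14,8,c); (14,9,c); (14,10,c); (18,0,c); (18,15,c); (18,17,c); (19,1,c); (19,15,c); (19,16,c); (20,3,c); (20,16,c); (20,17,c); (21,15,c); (21,16,c); (21,17,c)
final:
nodes: 0:vx, 1:vx, 2:vx, 3:vx, 7:tri, 8:vx, 9:vx, 10:vx, 11:tri, 12:tri, 13:tri, 14:tri, 15:vx, 16:vx, 17:vx, 18:tri, 19:tri, 20:tri, 21:tri
edges: (7,0,c); (7,1,c); (7,2,c); (7,2,ck); (11,0,c); (11,8,c); (11,10,c); (12,1,c); (12,8,c); (12,9,c); (13,3,c); (13,9,c); (13,10,c); (14,8,c); (14,9,c); (14,10,c); (18,0,c); (18,15,c); (18,17,c); (19,1,c); (19,15,c); (19,16,c); (20,3,c); (20,16,c); (20,17,c); (21,15,c); (21,16,c); (21,17,c)


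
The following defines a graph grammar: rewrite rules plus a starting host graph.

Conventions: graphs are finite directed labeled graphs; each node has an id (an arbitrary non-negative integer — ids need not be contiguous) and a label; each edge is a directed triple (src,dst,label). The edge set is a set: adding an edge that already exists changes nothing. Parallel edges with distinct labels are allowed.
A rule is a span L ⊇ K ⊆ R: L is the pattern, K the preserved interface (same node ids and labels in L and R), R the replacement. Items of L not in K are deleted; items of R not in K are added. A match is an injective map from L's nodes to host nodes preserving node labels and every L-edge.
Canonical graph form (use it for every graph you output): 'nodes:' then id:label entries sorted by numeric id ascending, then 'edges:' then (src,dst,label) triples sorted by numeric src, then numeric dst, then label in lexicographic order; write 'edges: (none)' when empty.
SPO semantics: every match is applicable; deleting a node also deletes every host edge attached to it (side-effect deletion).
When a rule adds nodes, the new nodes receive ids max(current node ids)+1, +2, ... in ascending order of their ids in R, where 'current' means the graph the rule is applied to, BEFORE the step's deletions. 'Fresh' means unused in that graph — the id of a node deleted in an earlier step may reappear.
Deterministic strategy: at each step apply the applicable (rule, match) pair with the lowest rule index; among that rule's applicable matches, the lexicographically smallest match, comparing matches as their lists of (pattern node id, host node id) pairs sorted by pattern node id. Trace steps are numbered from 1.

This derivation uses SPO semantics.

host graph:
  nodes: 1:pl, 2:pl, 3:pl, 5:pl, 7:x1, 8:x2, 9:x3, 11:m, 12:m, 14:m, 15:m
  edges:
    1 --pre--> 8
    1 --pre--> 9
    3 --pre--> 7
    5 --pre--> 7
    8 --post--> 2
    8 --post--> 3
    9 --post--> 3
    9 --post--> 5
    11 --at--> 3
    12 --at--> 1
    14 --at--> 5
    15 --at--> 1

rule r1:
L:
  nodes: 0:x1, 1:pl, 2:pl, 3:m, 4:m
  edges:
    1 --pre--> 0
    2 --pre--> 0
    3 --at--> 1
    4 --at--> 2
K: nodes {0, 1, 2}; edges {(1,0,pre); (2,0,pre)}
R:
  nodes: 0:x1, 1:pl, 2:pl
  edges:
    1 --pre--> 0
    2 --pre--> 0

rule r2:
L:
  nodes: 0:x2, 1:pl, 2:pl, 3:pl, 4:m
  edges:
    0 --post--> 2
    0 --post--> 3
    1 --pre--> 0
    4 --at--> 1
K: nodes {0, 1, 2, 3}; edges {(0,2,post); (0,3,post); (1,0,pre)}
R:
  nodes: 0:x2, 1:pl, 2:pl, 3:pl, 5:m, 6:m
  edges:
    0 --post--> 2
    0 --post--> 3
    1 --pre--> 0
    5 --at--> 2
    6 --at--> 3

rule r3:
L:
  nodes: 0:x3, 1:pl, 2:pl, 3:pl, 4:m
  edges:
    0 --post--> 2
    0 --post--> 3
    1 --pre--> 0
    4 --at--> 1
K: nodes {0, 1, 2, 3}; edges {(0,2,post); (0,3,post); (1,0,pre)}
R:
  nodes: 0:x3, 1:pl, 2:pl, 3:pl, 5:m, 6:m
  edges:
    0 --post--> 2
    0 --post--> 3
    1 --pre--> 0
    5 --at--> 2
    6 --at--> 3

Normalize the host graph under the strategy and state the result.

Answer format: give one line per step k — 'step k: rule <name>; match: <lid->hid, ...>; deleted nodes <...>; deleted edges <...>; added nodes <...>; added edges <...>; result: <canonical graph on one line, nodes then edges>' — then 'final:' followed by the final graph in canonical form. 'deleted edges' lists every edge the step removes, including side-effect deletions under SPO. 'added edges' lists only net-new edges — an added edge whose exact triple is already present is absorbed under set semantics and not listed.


step 1: rule r1; match: 0->7, 1->3, 2->5, 3->11, 4->14; deleted nodes 11, 14; deleted edges (11,3,at); (14,5,at); added nodes (none); added edges (none); result: nodes: 1:pl, 2:pl, 3:pl, 5:pl, 7:x1, 8:x2, 9:x3, 12:m, 15:m edges: (1,8,pre); (1,9,pre); (3,7,pre); (5,7,pre); (8,2,post); (8,3,post); (9,3,post); (9,5,post); (12,1,at); (15,1,at)
step 2: rule r2; match: 0->8, 1->1, 2->2, 3->3, 4->12; deleted nodes 12; deleted edges (12,1,at); added nodes 16, 17; added edges (16,2,at); (17,3,at); result: nodes: 1:pl, 2:pl, 3:pl, 5:pl, 7:x1, 8:x2, 9:x3, 15:m, 16:m, 17:m edges: (1,8,pre); (1,9,pre); (3,7,pre); (5,7,pre); (8,2,post); (8,3,post); (9,3,post); (9,5,post); (15,1,at); (16,2,at); (17,3,at)
step 3: rule r2; match: 0->8, 1->1, 2->2, 3->3, 4->15; deleted nodes 15; deleted edges (15,1,at); added nodes 18, 19; added edges (18,2,at); (19,3,at); result: nodes: 1:pl, 2:pl, 3:pl, 5:pl, 7:x1, 8:x2, 9:x3, 16:m, 17:m, 18:m, 19:m edges: (1,8,pre); (1,9,pre); (3,7,pre); (5,7,pre); (8,2,post); (8,3,post); (9,3,post); (9,5,post); (16,2,at); (17,3,at); (18,2,at); (19,3,at)
final:
nodes: 1:pl, 2:pl, 3:pl, 5:pl, 7:x1, 8:x2, 9:x3, 16:m, 17:m, 18:m, 19:m
edges: (1,8,pre); (1,9,pre); (3,7,pre); (5,7,pre); (8,2,post); (8,3,post); (9,3,post); (9,5,post); (16,2,at); (17,3,at); (18,2,at); (19,3,at)


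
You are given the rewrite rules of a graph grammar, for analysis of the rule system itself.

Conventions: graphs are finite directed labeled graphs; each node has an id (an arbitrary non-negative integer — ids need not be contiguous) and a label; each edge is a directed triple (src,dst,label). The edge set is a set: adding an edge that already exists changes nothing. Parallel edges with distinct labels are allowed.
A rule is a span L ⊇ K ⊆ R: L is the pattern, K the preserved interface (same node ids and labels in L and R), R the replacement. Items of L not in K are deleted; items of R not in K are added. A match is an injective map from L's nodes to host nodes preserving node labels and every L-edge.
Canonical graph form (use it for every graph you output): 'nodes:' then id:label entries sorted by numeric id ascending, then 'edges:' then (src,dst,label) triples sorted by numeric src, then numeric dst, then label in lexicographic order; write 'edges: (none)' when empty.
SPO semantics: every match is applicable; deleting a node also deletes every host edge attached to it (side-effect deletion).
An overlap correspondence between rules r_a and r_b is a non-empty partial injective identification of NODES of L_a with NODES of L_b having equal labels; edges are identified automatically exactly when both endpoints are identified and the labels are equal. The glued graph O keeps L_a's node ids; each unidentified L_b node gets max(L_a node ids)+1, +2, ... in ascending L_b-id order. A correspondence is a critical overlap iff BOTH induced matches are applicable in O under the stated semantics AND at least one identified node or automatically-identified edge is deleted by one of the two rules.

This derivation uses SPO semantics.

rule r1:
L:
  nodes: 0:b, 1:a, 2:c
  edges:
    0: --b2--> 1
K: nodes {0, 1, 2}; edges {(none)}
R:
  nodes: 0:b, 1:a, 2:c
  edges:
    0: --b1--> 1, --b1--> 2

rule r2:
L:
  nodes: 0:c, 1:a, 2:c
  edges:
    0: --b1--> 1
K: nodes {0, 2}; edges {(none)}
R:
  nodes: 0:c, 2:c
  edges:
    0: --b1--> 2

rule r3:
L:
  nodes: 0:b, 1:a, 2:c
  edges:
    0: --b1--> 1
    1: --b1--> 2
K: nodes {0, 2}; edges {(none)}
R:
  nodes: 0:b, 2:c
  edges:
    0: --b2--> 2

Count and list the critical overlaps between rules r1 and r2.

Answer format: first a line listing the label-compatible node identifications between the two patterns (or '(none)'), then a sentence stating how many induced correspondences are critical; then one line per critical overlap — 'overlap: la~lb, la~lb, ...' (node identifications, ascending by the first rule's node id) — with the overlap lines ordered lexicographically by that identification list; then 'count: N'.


label-compatible node identifications between L(r1) and L(r2): 1~1, 2~0, 2~2
3 of the induced correspondences are critical overlaps of r1 and r2.
overlap: 1~1
overlap: 1~1, 2~0
overlap: 1~1, 2~2
count: 3
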